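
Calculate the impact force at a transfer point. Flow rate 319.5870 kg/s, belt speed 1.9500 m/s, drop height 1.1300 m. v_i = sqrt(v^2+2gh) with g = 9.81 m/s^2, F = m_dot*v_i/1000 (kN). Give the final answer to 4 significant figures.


v_i = sqrt(1.9500^2 + 2*9.81*1.1300) = 5.09638 m/s
F = 319.5870 * 5.09638 / 1000
F = 1.629 kN


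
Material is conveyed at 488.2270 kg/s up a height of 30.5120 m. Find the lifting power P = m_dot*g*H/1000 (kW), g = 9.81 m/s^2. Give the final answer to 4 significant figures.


P = 488.2270 * 9.81 * 30.5120 / 1000
P = 146.1 kW


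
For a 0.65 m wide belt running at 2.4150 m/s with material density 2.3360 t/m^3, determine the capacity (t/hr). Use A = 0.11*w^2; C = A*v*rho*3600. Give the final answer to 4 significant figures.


A = 0.11 * 0.65^2 = 0.046475 m^2
C = 0.046475 * 2.4150 * 2.3360 * 3600
C = 943.9 t/hr


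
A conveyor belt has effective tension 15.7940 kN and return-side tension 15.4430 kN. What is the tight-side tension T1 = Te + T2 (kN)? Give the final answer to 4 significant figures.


T1 = Te + T2 = 15.7940 + 15.4430
T1 = 31.24 kN


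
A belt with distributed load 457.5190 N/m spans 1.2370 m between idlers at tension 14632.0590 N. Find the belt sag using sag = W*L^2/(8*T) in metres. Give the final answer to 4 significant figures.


sag = 457.5190 * 1.2370^2 / (8 * 14632.0590)
sag = 0.005981 m


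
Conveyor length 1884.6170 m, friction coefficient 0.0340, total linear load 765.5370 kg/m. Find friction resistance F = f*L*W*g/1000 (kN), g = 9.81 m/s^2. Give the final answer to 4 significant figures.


F = 0.0340 * 1884.6170 * 765.5370 * 9.81 / 1000
F = 481.2 kN


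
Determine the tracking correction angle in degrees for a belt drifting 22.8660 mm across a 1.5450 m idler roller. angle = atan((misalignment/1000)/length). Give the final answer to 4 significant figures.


misalign_m = 22.8660 / 1000 = 0.022866 m
angle = atan(0.022866 / 1.5450)
angle = 0.8479 deg


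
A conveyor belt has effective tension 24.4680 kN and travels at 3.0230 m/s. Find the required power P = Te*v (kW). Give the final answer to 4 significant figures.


P = Te * v = 24.4680 * 3.0230
P = 73.97 kW


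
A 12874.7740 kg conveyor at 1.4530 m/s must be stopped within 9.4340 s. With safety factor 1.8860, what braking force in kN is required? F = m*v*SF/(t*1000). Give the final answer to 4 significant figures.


F = 12874.7740 * 1.4530 / 9.4340 * 1.8860 / 1000
F = 3.740 kN


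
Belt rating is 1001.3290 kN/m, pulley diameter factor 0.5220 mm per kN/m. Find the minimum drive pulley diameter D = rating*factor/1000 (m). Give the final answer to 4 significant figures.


D = 1001.3290 * 0.5220 / 1000
D = 0.5227 m


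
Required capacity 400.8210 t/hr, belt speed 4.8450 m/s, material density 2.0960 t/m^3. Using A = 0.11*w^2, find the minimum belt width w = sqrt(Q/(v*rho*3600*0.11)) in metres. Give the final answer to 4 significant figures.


A_req = 400.8210 / (4.8450 * 2.0960 * 3600) = 0.0109638 m^2
w = sqrt(0.0109638 / 0.11)
w = 0.3157 m


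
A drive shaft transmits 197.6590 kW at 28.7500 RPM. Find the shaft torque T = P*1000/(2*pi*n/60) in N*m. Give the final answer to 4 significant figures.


omega = 2*pi*28.7500/60 = 3.01069 rad/s
T = 197.6590*1000 / 3.01069
T = 65650 N*m


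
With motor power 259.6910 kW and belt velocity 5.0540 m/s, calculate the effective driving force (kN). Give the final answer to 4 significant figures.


Te = P / v = 259.6910 / 5.0540
Te = 51.38 kN


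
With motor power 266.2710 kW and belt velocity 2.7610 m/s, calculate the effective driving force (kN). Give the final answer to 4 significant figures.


Te = P / v = 266.2710 / 2.7610
Te = 96.44 kN


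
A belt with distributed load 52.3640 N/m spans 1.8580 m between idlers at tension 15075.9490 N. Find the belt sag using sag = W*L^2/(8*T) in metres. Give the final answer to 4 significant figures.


sag = 52.3640 * 1.8580^2 / (8 * 15075.9490)
sag = 0.001499 m


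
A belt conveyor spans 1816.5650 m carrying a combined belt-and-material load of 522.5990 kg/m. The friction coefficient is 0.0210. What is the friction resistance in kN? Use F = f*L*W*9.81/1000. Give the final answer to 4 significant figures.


F = 0.0210 * 1816.5650 * 522.5990 * 9.81 / 1000
F = 195.6 kN


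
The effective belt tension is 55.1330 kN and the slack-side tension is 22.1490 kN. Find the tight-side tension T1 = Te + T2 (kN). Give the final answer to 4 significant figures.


T1 = Te + T2 = 55.1330 + 22.1490
T1 = 77.28 kN


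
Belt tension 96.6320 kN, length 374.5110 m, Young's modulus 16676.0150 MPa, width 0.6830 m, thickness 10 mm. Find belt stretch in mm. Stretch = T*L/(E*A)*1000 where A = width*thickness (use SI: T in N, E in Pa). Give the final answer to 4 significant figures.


A = 0.6830 * 0.01 = 0.00683 m^2
Stretch = 96.6320*1000 * 374.5110 / (16676.0150e6 * 0.00683) * 1000
Stretch = 317.7 mm


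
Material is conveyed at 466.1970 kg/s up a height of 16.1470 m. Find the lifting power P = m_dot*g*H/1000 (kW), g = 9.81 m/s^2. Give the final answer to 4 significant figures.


P = 466.1970 * 9.81 * 16.1470 / 1000
P = 73.85 kW


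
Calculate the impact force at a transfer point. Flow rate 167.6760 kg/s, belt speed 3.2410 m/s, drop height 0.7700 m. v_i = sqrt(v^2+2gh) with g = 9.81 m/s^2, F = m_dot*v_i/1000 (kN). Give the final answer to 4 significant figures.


v_i = sqrt(3.2410^2 + 2*9.81*0.7700) = 5.06078 m/s
F = 167.6760 * 5.06078 / 1000
F = 0.8486 kN


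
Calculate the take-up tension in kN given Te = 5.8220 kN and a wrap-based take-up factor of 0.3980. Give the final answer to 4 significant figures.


T_tu = 5.8220 * 0.3980
T_tu = 2.317 kN


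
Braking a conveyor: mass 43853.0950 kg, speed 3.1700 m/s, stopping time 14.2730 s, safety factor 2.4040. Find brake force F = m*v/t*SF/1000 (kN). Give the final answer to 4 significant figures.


F = 43853.0950 * 3.1700 / 14.2730 * 2.4040 / 1000
F = 23.41 kN


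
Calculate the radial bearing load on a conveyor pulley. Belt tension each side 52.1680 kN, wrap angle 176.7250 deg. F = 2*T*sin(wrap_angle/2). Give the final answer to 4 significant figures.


F = 2 * 52.1680 * sin(176.7250/2 deg)
F = 104.3 kN


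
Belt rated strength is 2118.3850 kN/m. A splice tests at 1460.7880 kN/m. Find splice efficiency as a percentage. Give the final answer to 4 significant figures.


Eff = 1460.7880 / 2118.3850 * 100
Eff = 68.96 %


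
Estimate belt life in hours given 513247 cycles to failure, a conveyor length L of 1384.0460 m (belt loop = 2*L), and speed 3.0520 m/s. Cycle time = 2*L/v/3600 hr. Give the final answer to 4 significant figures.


cycle_time = 2 * 1384.0460 / 3.0520 / 3600 = 0.251938 hr
life = 513247 * 0.251938 = 129300 hours


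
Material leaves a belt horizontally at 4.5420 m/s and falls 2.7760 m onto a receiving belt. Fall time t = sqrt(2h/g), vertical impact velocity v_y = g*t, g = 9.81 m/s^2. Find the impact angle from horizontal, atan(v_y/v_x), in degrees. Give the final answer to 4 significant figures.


t = sqrt(2*2.7760/9.81) = 0.752299 s
v_y = 9.81 * 0.752299 = 7.38005 m/s
angle = atan(7.38005 / 4.5420) = 58.39 deg


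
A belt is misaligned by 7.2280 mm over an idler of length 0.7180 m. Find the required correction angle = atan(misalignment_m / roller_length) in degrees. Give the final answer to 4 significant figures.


misalign_m = 7.2280 / 1000 = 0.007228 m
angle = atan(0.007228 / 0.7180)
angle = 0.5768 deg


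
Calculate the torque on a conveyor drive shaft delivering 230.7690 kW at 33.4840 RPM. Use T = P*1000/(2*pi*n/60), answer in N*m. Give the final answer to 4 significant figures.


omega = 2*pi*33.4840/60 = 3.50644 rad/s
T = 230.7690*1000 / 3.50644
T = 65810 N*m


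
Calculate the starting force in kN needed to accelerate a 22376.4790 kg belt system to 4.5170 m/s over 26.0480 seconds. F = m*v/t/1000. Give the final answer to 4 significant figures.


F = 22376.4790 * 4.5170 / 26.0480 / 1000
F = 3.880 kN


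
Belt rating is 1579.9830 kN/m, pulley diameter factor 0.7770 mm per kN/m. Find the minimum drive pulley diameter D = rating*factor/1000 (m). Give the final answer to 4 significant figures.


D = 1579.9830 * 0.7770 / 1000
D = 1.228 m


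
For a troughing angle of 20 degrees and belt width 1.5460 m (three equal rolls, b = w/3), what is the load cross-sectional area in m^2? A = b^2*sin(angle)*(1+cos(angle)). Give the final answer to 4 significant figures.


b = 1.5460/3 = 0.515333 m
A = 0.515333^2 * sin(20 deg) * (1 + cos(20 deg))
A = 0.1762 m^2


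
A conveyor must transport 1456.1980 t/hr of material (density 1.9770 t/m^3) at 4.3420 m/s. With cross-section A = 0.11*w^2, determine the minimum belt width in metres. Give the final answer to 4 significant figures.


A_req = 1456.1980 / (4.3420 * 1.9770 * 3600) = 0.0471218 m^2
w = sqrt(0.0471218 / 0.11)
w = 0.6545 m


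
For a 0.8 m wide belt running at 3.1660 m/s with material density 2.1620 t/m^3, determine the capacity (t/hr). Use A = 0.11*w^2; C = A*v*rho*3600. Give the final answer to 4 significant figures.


A = 0.11 * 0.8^2 = 0.0704 m^2
C = 0.0704 * 3.1660 * 2.1620 * 3600
C = 1735 t/hr


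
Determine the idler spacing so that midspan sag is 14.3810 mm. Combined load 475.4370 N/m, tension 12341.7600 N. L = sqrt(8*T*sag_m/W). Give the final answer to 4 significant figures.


sag = 14.3810/1000 = 0.014381 m
L = sqrt(8 * 12341.7600 * 0.014381 / 475.4370)
L = 1.728 m


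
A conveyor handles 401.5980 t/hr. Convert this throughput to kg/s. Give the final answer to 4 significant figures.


m_dot = 401.5980 * 1000 / 3600
m_dot = 111.6 kg/s


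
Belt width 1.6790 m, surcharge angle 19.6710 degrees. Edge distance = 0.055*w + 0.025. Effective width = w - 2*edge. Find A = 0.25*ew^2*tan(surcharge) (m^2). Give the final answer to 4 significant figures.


edge = 0.055*1.6790 + 0.025 = 0.117345 m
ew = 1.6790 - 2*0.117345 = 1.44431 m
A = 0.25 * 1.44431^2 * tan(19.6710 deg)
A = 0.1864 m^2


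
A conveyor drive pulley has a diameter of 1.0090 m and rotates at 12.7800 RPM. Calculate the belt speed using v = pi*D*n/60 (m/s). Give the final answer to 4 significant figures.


v = pi * 1.0090 * 12.7800 / 60
v = 0.6752 m/s


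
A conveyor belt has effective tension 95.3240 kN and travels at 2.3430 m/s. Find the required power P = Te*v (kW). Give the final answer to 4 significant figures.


P = Te * v = 95.3240 * 2.3430
P = 223.3 kW


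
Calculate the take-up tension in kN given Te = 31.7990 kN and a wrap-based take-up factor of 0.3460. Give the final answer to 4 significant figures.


T_tu = 31.7990 * 0.3460
T_tu = 11.00 kN


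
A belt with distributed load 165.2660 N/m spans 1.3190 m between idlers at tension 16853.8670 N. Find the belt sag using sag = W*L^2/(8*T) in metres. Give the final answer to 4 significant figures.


sag = 165.2660 * 1.3190^2 / (8 * 16853.8670)
sag = 0.002132 m


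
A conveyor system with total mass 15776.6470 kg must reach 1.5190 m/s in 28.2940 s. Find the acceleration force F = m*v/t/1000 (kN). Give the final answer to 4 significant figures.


F = 15776.6470 * 1.5190 / 28.2940 / 1000
F = 0.8470 kN


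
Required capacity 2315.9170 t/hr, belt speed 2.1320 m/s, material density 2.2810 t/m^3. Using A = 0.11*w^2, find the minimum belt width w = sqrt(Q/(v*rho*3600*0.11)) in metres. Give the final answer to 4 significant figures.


A_req = 2315.9170 / (2.1320 * 2.2810 * 3600) = 0.132284 m^2
w = sqrt(0.132284 / 0.11)
w = 1.097 m


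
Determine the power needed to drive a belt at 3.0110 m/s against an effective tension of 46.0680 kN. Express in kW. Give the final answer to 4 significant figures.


P = Te * v = 46.0680 * 3.0110
P = 138.7 kW


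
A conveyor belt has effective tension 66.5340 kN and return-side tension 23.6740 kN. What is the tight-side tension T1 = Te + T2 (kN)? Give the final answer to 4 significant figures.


T1 = Te + T2 = 66.5340 + 23.6740
T1 = 90.21 kN


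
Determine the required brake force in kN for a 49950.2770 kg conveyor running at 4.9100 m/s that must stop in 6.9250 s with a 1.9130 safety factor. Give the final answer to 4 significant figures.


F = 49950.2770 * 4.9100 / 6.9250 * 1.9130 / 1000
F = 67.75 kN


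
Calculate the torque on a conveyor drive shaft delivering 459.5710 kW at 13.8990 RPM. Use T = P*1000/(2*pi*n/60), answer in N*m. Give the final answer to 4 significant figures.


omega = 2*pi*13.8990/60 = 1.4555 rad/s
T = 459.5710*1000 / 1.4555
T = 315700 N*m


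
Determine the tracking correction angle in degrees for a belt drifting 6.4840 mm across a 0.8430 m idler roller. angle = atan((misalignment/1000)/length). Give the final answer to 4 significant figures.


misalign_m = 6.4840 / 1000 = 0.006484 m
angle = atan(0.006484 / 0.8430)
angle = 0.4407 deg


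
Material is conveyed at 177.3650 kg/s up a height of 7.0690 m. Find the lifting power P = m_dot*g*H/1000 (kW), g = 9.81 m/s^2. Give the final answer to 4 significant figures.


P = 177.3650 * 9.81 * 7.0690 / 1000
P = 12.30 kW


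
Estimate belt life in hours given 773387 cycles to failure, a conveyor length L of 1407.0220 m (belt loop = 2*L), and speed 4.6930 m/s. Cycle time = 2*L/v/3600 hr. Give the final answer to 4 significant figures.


cycle_time = 2 * 1407.0220 / 4.6930 / 3600 = 0.166563 hr
life = 773387 * 0.166563 = 128800 hours


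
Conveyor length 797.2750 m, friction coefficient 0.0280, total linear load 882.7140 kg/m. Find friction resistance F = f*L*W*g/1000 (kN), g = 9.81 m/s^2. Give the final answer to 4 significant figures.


F = 0.0280 * 797.2750 * 882.7140 * 9.81 / 1000
F = 193.3 kN


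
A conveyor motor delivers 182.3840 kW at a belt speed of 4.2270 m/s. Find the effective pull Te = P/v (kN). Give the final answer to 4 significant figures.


Te = P / v = 182.3840 / 4.2270
Te = 43.15 kN


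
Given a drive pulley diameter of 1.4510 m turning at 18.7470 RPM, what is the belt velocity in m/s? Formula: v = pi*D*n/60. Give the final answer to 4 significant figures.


v = pi * 1.4510 * 18.7470 / 60
v = 1.424 m/s


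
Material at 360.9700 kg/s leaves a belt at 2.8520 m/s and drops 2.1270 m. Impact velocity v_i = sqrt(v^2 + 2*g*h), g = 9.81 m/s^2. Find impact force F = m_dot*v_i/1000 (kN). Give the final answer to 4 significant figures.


v_i = sqrt(2.8520^2 + 2*9.81*2.1270) = 7.06156 m/s
F = 360.9700 * 7.06156 / 1000
F = 2.549 kN


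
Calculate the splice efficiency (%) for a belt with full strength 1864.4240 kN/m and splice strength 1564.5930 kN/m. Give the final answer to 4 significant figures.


Eff = 1564.5930 / 1864.4240 * 100
Eff = 83.92 %


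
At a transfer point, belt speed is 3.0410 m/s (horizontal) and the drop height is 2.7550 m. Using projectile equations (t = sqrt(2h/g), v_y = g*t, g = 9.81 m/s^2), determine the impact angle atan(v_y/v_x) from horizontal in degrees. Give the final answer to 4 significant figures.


t = sqrt(2*2.7550/9.81) = 0.749448 s
v_y = 9.81 * 0.749448 = 7.35208 m/s
angle = atan(7.35208 / 3.0410) = 67.53 deg


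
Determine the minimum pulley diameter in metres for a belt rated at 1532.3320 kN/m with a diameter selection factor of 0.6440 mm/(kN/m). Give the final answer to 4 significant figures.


D = 1532.3320 * 0.6440 / 1000
D = 0.9868 m


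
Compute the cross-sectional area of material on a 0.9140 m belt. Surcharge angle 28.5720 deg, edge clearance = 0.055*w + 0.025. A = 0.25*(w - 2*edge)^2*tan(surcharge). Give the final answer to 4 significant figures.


edge = 0.055*0.9140 + 0.025 = 0.07527 m
ew = 0.9140 - 2*0.07527 = 0.76346 m
A = 0.25 * 0.76346^2 * tan(28.5720 deg)
A = 0.07936 m^2


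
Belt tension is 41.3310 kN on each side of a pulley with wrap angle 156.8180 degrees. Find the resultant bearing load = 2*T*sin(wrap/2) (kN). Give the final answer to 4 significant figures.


F = 2 * 41.3310 * sin(156.8180/2 deg)
F = 80.98 kN


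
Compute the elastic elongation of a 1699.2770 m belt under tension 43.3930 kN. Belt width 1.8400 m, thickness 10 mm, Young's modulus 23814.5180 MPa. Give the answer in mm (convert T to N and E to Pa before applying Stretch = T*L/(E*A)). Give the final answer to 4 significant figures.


A = 1.8400 * 0.01 = 0.01840 m^2
Stretch = 43.3930*1000 * 1699.2770 / (23814.5180e6 * 0.01840) * 1000
Stretch = 168.3 mm


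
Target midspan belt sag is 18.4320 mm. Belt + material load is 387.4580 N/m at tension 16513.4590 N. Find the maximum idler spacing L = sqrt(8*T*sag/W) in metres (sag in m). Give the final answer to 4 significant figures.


sag = 18.4320/1000 = 0.018432 m
L = sqrt(8 * 16513.4590 * 0.018432 / 387.4580)
L = 2.507 m


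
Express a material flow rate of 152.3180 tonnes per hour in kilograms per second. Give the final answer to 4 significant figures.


m_dot = 152.3180 * 1000 / 3600
m_dot = 42.31 kg/s


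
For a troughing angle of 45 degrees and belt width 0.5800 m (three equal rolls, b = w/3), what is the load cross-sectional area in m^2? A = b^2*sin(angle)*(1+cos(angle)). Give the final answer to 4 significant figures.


b = 0.5800/3 = 0.193333 m
A = 0.193333^2 * sin(45 deg) * (1 + cos(45 deg))
A = 0.04512 m^2


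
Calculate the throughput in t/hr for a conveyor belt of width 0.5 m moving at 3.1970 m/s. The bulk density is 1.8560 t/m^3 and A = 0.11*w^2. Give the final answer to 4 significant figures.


A = 0.11 * 0.5^2 = 0.0275 m^2
C = 0.0275 * 3.1970 * 1.8560 * 3600
C = 587.4 t/hr


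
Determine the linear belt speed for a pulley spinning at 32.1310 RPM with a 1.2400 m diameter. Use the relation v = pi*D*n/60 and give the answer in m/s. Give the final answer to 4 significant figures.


v = pi * 1.2400 * 32.1310 / 60
v = 2.086 m/s


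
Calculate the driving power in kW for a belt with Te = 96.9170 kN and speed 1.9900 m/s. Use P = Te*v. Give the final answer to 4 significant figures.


P = Te * v = 96.9170 * 1.9900
P = 192.9 kW


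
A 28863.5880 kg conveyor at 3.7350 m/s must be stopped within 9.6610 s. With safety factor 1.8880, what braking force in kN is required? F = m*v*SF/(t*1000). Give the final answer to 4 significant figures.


F = 28863.5880 * 3.7350 / 9.6610 * 1.8880 / 1000
F = 21.07 kN


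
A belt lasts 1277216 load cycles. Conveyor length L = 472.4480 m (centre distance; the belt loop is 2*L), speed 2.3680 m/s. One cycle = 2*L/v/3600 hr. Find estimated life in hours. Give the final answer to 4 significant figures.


cycle_time = 2 * 472.4480 / 2.3680 / 3600 = 0.110841 hr
life = 1277216 * 0.110841 = 141600 hours


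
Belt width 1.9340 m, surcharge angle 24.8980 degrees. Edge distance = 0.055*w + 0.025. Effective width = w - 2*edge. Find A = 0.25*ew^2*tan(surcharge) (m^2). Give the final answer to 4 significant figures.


edge = 0.055*1.9340 + 0.025 = 0.13137 m
ew = 1.9340 - 2*0.13137 = 1.67126 m
A = 0.25 * 1.67126^2 * tan(24.8980 deg)
A = 0.3241 m^2


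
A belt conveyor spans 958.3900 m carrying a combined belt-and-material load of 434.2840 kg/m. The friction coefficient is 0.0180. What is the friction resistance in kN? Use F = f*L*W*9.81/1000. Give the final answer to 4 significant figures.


F = 0.0180 * 958.3900 * 434.2840 * 9.81 / 1000
F = 73.49 kN


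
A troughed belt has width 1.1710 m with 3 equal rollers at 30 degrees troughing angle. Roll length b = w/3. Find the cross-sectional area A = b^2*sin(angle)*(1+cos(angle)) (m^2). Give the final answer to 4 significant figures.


b = 1.1710/3 = 0.390333 m
A = 0.390333^2 * sin(30 deg) * (1 + cos(30 deg))
A = 0.1422 m^2


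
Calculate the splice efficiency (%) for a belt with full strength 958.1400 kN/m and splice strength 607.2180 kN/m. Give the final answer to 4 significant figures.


Eff = 607.2180 / 958.1400 * 100
Eff = 63.37 %


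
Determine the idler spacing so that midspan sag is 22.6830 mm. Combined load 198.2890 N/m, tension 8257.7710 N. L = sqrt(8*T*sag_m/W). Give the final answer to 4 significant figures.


sag = 22.6830/1000 = 0.022683 m
L = sqrt(8 * 8257.7710 * 0.022683 / 198.2890)
L = 2.749 m


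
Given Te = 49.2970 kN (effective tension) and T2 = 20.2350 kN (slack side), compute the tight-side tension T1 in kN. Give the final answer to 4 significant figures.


T1 = Te + T2 = 49.2970 + 20.2350
T1 = 69.53 kN


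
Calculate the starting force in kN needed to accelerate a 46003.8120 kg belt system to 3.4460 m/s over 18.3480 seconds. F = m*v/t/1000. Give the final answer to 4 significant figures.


F = 46003.8120 * 3.4460 / 18.3480 / 1000
F = 8.640 kN


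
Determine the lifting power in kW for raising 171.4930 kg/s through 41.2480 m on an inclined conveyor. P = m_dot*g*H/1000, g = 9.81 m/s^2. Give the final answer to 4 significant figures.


P = 171.4930 * 9.81 * 41.2480 / 1000
P = 69.39 kW


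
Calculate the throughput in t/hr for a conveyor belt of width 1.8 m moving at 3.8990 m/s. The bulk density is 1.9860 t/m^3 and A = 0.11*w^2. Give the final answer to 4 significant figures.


A = 0.11 * 1.8^2 = 0.3564 m^2
C = 0.3564 * 3.8990 * 1.9860 * 3600
C = 9935 t/hr


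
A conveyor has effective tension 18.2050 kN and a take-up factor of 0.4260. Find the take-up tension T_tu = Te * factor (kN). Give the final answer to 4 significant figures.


T_tu = 18.2050 * 0.4260
T_tu = 7.755 kN


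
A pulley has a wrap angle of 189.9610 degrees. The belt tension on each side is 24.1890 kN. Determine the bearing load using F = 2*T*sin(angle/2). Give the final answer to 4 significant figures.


F = 2 * 24.1890 * sin(189.9610/2 deg)
F = 48.20 kN


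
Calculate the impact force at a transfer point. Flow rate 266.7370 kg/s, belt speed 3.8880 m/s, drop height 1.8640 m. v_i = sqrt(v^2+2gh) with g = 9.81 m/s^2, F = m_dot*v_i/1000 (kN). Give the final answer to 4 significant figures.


v_i = sqrt(3.8880^2 + 2*9.81*1.8640) = 7.18945 m/s
F = 266.7370 * 7.18945 / 1000
F = 1.918 kN


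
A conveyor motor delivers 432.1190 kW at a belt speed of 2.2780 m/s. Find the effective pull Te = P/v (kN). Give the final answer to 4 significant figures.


Te = P / v = 432.1190 / 2.2780
Te = 189.7 kN


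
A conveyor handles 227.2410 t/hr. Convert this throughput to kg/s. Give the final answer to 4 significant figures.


m_dot = 227.2410 * 1000 / 3600
m_dot = 63.12 kg/s


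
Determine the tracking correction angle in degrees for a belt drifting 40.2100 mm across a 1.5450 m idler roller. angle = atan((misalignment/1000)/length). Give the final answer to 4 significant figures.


misalign_m = 40.2100 / 1000 = 0.040210 m
angle = atan(0.040210 / 1.5450)
angle = 1.491 deg


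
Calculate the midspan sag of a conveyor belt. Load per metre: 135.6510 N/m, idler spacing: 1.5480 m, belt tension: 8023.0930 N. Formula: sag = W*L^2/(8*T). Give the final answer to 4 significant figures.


sag = 135.6510 * 1.5480^2 / (8 * 8023.0930)
sag = 0.005064 m


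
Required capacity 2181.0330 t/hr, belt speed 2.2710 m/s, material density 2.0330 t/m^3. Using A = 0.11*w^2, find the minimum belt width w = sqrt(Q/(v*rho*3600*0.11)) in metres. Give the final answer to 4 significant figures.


A_req = 2181.0330 / (2.2710 * 2.0330 * 3600) = 0.131222 m^2
w = sqrt(0.131222 / 0.11)
w = 1.092 m


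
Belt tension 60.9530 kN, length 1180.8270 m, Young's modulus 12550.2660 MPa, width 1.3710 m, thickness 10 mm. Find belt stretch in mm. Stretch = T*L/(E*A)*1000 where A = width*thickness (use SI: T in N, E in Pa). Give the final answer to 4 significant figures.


A = 1.3710 * 0.01 = 0.01371 m^2
Stretch = 60.9530*1000 * 1180.8270 / (12550.2660e6 * 0.01371) * 1000
Stretch = 418.3 mm


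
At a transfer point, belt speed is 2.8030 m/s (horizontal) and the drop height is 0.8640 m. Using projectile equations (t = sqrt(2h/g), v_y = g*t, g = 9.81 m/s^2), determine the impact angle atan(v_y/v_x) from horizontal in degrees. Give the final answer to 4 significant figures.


t = sqrt(2*0.8640/9.81) = 0.419698 s
v_y = 9.81 * 0.419698 = 4.11724 m/s
angle = atan(4.11724 / 2.8030) = 55.75 deg


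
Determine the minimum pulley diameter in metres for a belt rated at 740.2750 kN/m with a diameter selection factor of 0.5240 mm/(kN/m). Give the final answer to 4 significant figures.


D = 740.2750 * 0.5240 / 1000
D = 0.3879 m


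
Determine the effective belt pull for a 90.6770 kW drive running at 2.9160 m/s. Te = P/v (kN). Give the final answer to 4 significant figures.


Te = P / v = 90.6770 / 2.9160
Te = 31.10 kN


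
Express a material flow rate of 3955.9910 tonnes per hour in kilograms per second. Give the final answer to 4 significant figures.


m_dot = 3955.9910 * 1000 / 3600
m_dot = 1099 kg/s


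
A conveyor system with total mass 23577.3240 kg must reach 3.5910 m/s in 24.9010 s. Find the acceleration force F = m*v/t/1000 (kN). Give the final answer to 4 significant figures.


F = 23577.3240 * 3.5910 / 24.9010 / 1000
F = 3.400 kN


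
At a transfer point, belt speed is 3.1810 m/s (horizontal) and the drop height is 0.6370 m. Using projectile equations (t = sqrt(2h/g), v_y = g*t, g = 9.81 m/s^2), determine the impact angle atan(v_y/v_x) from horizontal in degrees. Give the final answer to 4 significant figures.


t = sqrt(2*0.6370/9.81) = 0.360371 s
v_y = 9.81 * 0.360371 = 3.53524 m/s
angle = atan(3.53524 / 3.1810) = 48.02 deg


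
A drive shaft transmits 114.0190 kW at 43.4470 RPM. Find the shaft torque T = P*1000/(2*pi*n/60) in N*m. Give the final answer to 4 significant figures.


omega = 2*pi*43.4470/60 = 4.54976 rad/s
T = 114.0190*1000 / 4.54976
T = 25060 N*m


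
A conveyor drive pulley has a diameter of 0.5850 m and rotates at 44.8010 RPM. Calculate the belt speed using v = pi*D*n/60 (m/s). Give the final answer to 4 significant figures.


v = pi * 0.5850 * 44.8010 / 60
v = 1.372 m/s


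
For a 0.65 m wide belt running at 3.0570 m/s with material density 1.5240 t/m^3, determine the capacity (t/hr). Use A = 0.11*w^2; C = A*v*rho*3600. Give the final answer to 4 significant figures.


A = 0.11 * 0.65^2 = 0.046475 m^2
C = 0.046475 * 3.0570 * 1.5240 * 3600
C = 779.5 t/hr


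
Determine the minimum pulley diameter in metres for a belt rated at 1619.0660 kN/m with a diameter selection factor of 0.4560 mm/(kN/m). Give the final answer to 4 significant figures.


D = 1619.0660 * 0.4560 / 1000
D = 0.7383 m


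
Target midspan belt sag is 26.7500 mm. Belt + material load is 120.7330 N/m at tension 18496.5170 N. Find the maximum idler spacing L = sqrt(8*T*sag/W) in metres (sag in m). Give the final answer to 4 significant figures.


sag = 26.7500/1000 = 0.026750 m
L = sqrt(8 * 18496.5170 * 0.026750 / 120.7330)
L = 5.726 m


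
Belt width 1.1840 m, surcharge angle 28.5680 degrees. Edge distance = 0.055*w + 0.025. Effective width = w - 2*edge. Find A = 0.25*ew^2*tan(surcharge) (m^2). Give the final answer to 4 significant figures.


edge = 0.055*1.1840 + 0.025 = 0.09012 m
ew = 1.1840 - 2*0.09012 = 1.00376 m
A = 0.25 * 1.00376^2 * tan(28.5680 deg)
A = 0.1371 m^2


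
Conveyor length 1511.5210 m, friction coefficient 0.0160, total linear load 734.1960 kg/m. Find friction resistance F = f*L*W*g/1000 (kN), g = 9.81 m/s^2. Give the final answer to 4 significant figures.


F = 0.0160 * 1511.5210 * 734.1960 * 9.81 / 1000
F = 174.2 kN


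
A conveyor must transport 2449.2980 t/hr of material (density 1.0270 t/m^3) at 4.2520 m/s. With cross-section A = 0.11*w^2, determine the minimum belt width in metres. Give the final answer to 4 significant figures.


A_req = 2449.2980 / (4.2520 * 1.0270 * 3600) = 0.155803 m^2
w = sqrt(0.155803 / 0.11)
w = 1.190 m


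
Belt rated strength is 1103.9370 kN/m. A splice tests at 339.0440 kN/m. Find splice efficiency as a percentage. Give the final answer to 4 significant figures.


Eff = 339.0440 / 1103.9370 * 100
Eff = 30.71 %


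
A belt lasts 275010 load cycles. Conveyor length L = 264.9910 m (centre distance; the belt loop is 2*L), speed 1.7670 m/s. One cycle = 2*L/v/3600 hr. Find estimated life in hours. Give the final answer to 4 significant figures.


cycle_time = 2 * 264.9910 / 1.7670 / 3600 = 0.0833148 hr
life = 275010 * 0.0833148 = 22910 hours


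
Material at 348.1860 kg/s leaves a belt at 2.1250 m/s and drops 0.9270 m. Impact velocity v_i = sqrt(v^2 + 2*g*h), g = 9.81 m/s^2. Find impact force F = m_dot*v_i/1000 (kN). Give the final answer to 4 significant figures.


v_i = sqrt(2.1250^2 + 2*9.81*0.9270) = 4.7648 m/s
F = 348.1860 * 4.7648 / 1000
F = 1.659 kN


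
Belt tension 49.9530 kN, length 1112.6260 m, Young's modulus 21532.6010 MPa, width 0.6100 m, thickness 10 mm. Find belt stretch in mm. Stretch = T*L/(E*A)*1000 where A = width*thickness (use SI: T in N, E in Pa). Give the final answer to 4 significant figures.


A = 0.6100 * 0.01 = 0.00610 m^2
Stretch = 49.9530*1000 * 1112.6260 / (21532.6010e6 * 0.00610) * 1000
Stretch = 423.1 mm


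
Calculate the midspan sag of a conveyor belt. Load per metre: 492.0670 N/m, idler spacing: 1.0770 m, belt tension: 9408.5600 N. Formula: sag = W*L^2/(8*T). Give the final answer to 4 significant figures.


sag = 492.0670 * 1.0770^2 / (8 * 9408.5600)
sag = 0.007583 m


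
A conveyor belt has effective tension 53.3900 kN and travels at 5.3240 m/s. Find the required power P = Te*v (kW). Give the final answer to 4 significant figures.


P = Te * v = 53.3900 * 5.3240
P = 284.2 kW


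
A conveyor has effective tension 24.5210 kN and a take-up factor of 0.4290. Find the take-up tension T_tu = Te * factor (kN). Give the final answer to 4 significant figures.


T_tu = 24.5210 * 0.4290
T_tu = 10.52 kN


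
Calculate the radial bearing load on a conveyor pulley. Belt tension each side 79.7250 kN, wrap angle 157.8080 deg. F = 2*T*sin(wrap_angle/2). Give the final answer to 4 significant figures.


F = 2 * 79.7250 * sin(157.8080/2 deg)
F = 156.5 kN


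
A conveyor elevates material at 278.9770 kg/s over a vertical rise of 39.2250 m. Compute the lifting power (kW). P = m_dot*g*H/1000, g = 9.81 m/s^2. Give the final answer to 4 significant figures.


P = 278.9770 * 9.81 * 39.2250 / 1000
P = 107.3 kW


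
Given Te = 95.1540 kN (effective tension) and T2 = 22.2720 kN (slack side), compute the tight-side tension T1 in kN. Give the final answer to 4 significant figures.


T1 = Te + T2 = 95.1540 + 22.2720
T1 = 117.4 kN


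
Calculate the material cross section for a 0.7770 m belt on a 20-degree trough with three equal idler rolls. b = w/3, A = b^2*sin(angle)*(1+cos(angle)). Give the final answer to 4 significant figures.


b = 0.7770/3 = 0.259 m
A = 0.259^2 * sin(20 deg) * (1 + cos(20 deg))
A = 0.04450 m^2


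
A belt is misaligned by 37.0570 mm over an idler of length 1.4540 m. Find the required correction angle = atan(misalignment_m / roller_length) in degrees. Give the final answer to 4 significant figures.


misalign_m = 37.0570 / 1000 = 0.037057 m
angle = atan(0.037057 / 1.4540)
angle = 1.460 deg


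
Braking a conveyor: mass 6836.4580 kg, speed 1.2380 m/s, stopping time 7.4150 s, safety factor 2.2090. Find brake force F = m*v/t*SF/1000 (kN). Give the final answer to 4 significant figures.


F = 6836.4580 * 1.2380 / 7.4150 * 2.2090 / 1000
F = 2.521 kN


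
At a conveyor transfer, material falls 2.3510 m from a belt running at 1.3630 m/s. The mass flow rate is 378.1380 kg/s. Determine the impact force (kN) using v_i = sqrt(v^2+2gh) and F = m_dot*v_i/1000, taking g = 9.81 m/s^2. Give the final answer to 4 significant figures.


v_i = sqrt(1.3630^2 + 2*9.81*2.3510) = 6.92708 m/s
F = 378.1380 * 6.92708 / 1000
F = 2.619 kN


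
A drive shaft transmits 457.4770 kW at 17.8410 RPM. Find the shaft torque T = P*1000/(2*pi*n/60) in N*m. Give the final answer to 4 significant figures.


omega = 2*pi*17.8410/60 = 1.86831 rad/s
T = 457.4770*1000 / 1.86831
T = 244900 N*m


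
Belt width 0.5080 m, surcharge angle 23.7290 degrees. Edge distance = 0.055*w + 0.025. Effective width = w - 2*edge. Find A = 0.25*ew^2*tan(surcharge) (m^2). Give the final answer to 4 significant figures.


edge = 0.055*0.5080 + 0.025 = 0.05294 m
ew = 0.5080 - 2*0.05294 = 0.40212 m
A = 0.25 * 0.40212^2 * tan(23.7290 deg)
A = 0.01777 m^2


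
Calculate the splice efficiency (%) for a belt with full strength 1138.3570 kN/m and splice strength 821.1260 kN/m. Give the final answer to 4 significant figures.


Eff = 821.1260 / 1138.3570 * 100
Eff = 72.13 %


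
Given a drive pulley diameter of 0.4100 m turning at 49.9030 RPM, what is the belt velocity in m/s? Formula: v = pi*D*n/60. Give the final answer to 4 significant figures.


v = pi * 0.4100 * 49.9030 / 60
v = 1.071 m/s


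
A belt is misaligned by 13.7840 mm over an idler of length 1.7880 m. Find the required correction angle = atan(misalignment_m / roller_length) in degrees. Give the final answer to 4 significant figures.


misalign_m = 13.7840 / 1000 = 0.013784 m
angle = atan(0.013784 / 1.7880)
angle = 0.4417 deg


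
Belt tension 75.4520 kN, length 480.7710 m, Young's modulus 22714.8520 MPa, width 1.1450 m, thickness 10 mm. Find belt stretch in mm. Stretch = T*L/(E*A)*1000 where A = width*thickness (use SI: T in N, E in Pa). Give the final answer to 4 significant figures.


A = 1.1450 * 0.01 = 0.01145 m^2
Stretch = 75.4520*1000 * 480.7710 / (22714.8520e6 * 0.01145) * 1000
Stretch = 139.5 mm


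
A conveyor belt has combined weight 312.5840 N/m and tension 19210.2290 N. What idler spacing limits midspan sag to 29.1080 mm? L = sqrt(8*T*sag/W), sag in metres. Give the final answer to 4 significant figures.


sag = 29.1080/1000 = 0.029108 m
L = sqrt(8 * 19210.2290 * 0.029108 / 312.5840)
L = 3.783 m


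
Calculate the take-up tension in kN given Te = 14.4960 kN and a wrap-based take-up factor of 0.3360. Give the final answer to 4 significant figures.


T_tu = 14.4960 * 0.3360
T_tu = 4.871 kN


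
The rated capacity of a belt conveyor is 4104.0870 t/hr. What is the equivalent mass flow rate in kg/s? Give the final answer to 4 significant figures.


m_dot = 4104.0870 * 1000 / 3600
m_dot = 1140 kg/s


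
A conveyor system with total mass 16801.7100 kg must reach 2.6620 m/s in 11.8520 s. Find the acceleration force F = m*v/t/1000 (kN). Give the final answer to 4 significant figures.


F = 16801.7100 * 2.6620 / 11.8520 / 1000
F = 3.774 kN


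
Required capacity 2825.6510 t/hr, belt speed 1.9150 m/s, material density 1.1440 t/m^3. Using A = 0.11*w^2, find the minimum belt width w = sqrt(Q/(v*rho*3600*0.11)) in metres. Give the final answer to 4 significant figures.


A_req = 2825.6510 / (1.9150 * 1.1440 * 3600) = 0.358279 m^2
w = sqrt(0.358279 / 0.11)
w = 1.805 m


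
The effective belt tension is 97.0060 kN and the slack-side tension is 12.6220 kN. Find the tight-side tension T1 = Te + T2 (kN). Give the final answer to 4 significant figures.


T1 = Te + T2 = 97.0060 + 12.6220
T1 = 109.6 kN


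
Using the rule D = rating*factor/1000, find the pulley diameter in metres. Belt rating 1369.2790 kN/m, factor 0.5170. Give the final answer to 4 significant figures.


D = 1369.2790 * 0.5170 / 1000
D = 0.7079 m


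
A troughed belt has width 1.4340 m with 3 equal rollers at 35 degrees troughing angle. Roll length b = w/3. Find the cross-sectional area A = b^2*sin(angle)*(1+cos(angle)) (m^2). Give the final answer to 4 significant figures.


b = 1.4340/3 = 0.478 m
A = 0.478^2 * sin(35 deg) * (1 + cos(35 deg))
A = 0.2384 m^2


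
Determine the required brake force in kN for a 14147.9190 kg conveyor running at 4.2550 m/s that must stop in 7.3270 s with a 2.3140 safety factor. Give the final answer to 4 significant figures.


F = 14147.9190 * 4.2550 / 7.3270 * 2.3140 / 1000
F = 19.01 kN


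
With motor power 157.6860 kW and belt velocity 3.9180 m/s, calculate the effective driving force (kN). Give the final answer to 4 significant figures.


Te = P / v = 157.6860 / 3.9180
Te = 40.25 kN


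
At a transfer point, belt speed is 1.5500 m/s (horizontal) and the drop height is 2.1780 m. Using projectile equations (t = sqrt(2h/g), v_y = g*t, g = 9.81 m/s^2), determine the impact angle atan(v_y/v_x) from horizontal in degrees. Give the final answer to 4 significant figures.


t = sqrt(2*2.1780/9.81) = 0.666361 s
v_y = 9.81 * 0.666361 = 6.537 m/s
angle = atan(6.537 / 1.5500) = 76.66 deg


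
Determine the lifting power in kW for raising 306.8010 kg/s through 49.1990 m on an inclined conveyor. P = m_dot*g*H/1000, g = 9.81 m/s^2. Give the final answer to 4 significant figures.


P = 306.8010 * 9.81 * 49.1990 / 1000
P = 148.1 kW


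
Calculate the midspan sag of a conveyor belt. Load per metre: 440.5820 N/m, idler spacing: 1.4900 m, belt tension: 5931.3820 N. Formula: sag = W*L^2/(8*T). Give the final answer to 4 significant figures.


sag = 440.5820 * 1.4900^2 / (8 * 5931.3820)
sag = 0.02061 m


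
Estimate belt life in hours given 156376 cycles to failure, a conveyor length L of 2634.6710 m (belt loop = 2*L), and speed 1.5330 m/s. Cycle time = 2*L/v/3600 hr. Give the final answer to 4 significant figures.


cycle_time = 2 * 2634.6710 / 1.5330 / 3600 = 0.954799 hr
life = 156376 * 0.954799 = 149300 hours


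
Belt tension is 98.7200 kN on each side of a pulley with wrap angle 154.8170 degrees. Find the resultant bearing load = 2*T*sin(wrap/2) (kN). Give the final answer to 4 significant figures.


F = 2 * 98.7200 * sin(154.8170/2 deg)
F = 192.7 kN


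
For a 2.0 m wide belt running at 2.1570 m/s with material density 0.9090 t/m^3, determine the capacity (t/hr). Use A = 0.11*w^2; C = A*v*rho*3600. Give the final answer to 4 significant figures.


A = 0.11 * 2.0^2 = 0.44 m^2
C = 0.44 * 2.1570 * 0.9090 * 3600
C = 3106 t/hr


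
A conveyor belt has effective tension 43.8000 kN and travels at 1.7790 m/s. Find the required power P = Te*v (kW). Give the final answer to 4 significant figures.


P = Te * v = 43.8000 * 1.7790
P = 77.92 kW


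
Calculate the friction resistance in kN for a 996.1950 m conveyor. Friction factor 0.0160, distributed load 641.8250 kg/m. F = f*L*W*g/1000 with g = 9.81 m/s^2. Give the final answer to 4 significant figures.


F = 0.0160 * 996.1950 * 641.8250 * 9.81 / 1000
F = 100.4 kN


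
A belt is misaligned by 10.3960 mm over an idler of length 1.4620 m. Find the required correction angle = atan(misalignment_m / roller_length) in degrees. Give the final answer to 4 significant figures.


misalign_m = 10.3960 / 1000 = 0.010396 m
angle = atan(0.010396 / 1.4620)
angle = 0.4074 deg


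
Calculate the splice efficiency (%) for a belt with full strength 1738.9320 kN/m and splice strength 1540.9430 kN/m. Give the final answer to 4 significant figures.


Eff = 1540.9430 / 1738.9320 * 100
Eff = 88.61 %


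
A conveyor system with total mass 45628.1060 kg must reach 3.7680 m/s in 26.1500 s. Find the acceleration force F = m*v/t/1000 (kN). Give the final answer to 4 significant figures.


F = 45628.1060 * 3.7680 / 26.1500 / 1000
F = 6.575 kN


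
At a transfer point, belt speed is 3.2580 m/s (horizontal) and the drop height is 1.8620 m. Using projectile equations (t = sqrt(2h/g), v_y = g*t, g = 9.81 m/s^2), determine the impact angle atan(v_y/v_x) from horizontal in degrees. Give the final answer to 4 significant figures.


t = sqrt(2*1.8620/9.81) = 0.616127 s
v_y = 9.81 * 0.616127 = 6.04421 m/s
angle = atan(6.04421 / 3.2580) = 61.67 deg


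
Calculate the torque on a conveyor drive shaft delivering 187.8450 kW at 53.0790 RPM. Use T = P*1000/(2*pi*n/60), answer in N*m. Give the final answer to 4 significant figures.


omega = 2*pi*53.0790/60 = 5.55842 rad/s
T = 187.8450*1000 / 5.55842
T = 33790 N*m


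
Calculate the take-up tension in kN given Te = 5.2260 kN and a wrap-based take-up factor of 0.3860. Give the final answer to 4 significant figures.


T_tu = 5.2260 * 0.3860
T_tu = 2.017 kN


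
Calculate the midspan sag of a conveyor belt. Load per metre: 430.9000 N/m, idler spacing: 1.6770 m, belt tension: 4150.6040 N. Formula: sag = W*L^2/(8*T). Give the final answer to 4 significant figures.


sag = 430.9000 * 1.6770^2 / (8 * 4150.6040)
sag = 0.03650 m
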